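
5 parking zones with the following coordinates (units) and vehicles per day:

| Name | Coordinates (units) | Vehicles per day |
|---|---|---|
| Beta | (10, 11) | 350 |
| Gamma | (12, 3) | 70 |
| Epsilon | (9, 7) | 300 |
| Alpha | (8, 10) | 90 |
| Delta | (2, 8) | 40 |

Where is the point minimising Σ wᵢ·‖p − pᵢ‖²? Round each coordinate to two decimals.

The minimiser of Σwᵢ‖p−pᵢ‖² is the weighted centroid p* = (Σwᵢpᵢ)/(Σwᵢ).
Σwᵢ = 850.
Σwᵢxᵢ = 350·10 + 70·12 + 300·9 + 90·8 + 40·2 = 7840.
Σwᵢyᵢ = 350·11 + 70·3 + 300·7 + 90·10 + 40·8 = 7380.
x* = 7840/850 = 9.22, y* = 7380/850 = 8.68.

(9.22, 8.68)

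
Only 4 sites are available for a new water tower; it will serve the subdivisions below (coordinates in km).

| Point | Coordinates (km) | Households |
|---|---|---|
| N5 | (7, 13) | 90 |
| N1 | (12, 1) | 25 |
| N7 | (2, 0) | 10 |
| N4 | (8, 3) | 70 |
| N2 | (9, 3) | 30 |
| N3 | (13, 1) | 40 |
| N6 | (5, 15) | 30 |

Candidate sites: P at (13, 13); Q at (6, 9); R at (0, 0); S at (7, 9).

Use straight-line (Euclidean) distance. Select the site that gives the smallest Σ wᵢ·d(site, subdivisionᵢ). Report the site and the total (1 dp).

S, total 1904.1 km

Total weighted distance at each candidate:
  P (13, 13): total = 2844.5
  Q (6, 9): total = 1971.2
  R (0, 0): total = 3528.4
  S (7, 9): total = 1904.1
Minimum is at S with total 1904.1 km.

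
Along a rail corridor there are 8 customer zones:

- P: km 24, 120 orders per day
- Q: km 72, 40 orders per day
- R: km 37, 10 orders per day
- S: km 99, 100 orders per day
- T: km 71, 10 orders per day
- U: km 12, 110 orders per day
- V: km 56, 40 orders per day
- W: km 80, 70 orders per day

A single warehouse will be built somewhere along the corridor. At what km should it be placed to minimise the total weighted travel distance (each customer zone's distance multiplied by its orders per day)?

x = 56

For a sum of weighted absolute distances on a line, the optimum is the weighted median (not the mean). Total weight W = 500; half-weight = 250.
Sort by position and accumulate weight:
  km 12 (U, w=110) → cum 110
  km 24 (P, w=120) → cum 230
  km 37 (R, w=10) → cum 240
  km 56 (V, w=40) → cum 280  ≥ 250 → median here
  km 71 (T, w=10) → cum 290
  km 72 (Q, w=40) → cum 330
  km 80 (W, w=70) → cum 400
  km 99 (S, w=100) → cum 500
Optimal location: km 56.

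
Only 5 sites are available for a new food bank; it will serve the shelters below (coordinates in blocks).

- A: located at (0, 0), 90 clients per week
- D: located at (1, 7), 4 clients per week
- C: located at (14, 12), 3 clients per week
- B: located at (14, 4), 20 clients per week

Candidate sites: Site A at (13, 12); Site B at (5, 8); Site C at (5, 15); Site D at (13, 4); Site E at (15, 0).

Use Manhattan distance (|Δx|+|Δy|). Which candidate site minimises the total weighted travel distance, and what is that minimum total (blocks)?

Site B, total 1489 blocks

Total weighted distance at each candidate:
  Site A (13, 12): total = 2501
  Site B (5, 8): total = 1489
  Site C (5, 15): total = 2284
  Site D (13, 4): total = 1637
  Site E (15, 0): total = 1573
Minimum is at Site B with total 1489 blocks.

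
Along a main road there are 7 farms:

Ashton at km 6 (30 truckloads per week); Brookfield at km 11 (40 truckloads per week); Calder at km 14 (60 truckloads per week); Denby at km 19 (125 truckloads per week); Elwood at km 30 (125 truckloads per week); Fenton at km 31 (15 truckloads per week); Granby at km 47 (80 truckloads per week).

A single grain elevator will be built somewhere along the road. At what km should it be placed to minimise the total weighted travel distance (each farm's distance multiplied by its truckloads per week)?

For a sum of weighted absolute distances on a line, the optimum is the weighted median (not the mean). Total weight W = 475; half-weight = 237.5.
Sort by position and accumulate weight:
  km 6 (Ashton, w=30) → cum 30
  km 11 (Brookfield, w=40) → cum 70
  km 14 (Calder, w=60) → cum 130
  km 19 (Denby, w=125) → cum 255  ≥ 237.5 → median here
  km 30 (Elwood, w=125) → cum 380
  km 31 (Fenton, w=15) → cum 395
  km 47 (Granby, w=80) → cum 475
Optimal location: km 19.

x = 19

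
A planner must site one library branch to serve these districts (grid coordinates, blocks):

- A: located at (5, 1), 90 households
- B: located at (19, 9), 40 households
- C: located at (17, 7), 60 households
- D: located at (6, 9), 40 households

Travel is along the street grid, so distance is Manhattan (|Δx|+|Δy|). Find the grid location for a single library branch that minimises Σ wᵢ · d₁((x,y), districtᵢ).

(6, 7)

Manhattan distance separates: Σwᵢ(|x−xᵢ|+|y−yᵢ|) = Σwᵢ|x−xᵢ| + Σwᵢ|y−yᵢ|, so x and y are optimised independently as 1-D weighted medians.
Total weight W = 230; half = 115.
x-coordinate, sorted with cumulative weight:
  x=5 (A, w=90) cum 90
  x=6 (D, w=40) cum 130  ← median
  x=17 (C, w=60) cum 190
  x=19 (B, w=40) cum 230
⇒ x* = 6
y-coordinate, sorted with cumulative weight:
  y=1 (A, w=90) cum 90
  y=7 (C, w=60) cum 150  ← median
  y=9 (B, w=40) cum 190
  y=9 (D, w=40) cum 230
⇒ y* = 7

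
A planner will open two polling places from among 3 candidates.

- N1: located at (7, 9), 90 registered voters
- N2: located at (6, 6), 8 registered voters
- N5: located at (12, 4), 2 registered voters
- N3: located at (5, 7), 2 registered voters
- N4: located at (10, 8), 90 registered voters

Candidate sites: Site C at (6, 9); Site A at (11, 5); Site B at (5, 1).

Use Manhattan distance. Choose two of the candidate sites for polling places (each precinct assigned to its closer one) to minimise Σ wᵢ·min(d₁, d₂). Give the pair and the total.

Evaluate every pair (each demand assigned to the nearer of the two):
  {Site C, Site A}: total = 484
  {Site C, Site B}: total = 590
  {Site A, Site B}: total = 1144
Best pair: {Site C, Site A} with total 484.

{Site C, Site A}, total 484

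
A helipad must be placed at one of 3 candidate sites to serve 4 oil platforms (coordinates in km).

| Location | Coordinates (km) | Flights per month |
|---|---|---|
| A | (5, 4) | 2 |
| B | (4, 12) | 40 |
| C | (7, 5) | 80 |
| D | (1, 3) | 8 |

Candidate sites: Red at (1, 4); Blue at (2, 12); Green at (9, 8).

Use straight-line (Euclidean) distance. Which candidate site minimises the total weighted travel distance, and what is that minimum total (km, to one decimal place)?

Green, total 631.4 km

Total weighted distance at each candidate:
  Red (1, 4): total = 844.4
  Blue (2, 12): total = 857.7
  Green (9, 8): total = 631.4
Minimum is at Green with total 631.4 km.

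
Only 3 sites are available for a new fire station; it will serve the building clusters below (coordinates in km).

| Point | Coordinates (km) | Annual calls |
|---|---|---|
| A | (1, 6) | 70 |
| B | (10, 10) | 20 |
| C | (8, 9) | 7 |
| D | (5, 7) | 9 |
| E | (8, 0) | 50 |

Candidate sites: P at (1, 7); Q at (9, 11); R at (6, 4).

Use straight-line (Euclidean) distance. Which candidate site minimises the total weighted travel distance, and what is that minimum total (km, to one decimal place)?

Total weighted distance at each candidate:
  P (1, 7): total = 841.7
  Q (9, 11): total = 1307.5
  R (6, 4): total = 810.9
Minimum is at R with total 810.9 km.

R, total 810.9 km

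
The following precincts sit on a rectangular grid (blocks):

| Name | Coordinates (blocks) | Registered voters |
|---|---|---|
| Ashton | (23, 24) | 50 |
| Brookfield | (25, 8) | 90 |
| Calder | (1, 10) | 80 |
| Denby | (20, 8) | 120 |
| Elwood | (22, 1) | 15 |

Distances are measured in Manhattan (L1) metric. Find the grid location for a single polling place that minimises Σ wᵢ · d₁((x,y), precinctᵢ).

(20, 8)

Manhattan distance separates: Σwᵢ(|x−xᵢ|+|y−yᵢ|) = Σwᵢ|x−xᵢ| + Σwᵢ|y−yᵢ|, so x and y are optimised independently as 1-D weighted medians.
Total weight W = 355; half = 177.5.
x-coordinate, sorted with cumulative weight:
  x=1 (Calder, w=80) cum 80
  x=20 (Denby, w=120) cum 200  ← median
  x=22 (Elwood, w=15) cum 215
  x=23 (Ashton, w=50) cum 265
  x=25 (Brookfield, w=90) cum 355
⇒ x* = 20
y-coordinate, sorted with cumulative weight:
  y=1 (Elwood, w=15) cum 15
  y=8 (Brookfield, w=90) cum 105
  y=8 (Denby, w=120) cum 225  ← median
  y=10 (Calder, w=80) cum 305
  y=24 (Ashton, w=50) cum 355
⇒ y* = 8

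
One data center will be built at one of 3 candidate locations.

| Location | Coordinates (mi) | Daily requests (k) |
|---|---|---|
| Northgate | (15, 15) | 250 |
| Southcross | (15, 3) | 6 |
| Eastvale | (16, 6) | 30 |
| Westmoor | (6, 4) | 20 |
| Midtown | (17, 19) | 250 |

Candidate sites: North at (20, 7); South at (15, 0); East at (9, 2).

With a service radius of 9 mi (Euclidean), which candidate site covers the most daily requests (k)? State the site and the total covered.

East, covering 56

Coverage radius r = 9 mi; a point is covered iff (Δx)²+(Δy)² ≤ 9² = 81.
  North (20, 7): covers {Southcross, Eastvale} → 36
  South (15, 0): covers {Southcross, Eastvale} → 36
  East (9, 2): covers {Southcross, Eastvale, Westmoor} → 56
Maximum coverage at East: 56 daily requests (k).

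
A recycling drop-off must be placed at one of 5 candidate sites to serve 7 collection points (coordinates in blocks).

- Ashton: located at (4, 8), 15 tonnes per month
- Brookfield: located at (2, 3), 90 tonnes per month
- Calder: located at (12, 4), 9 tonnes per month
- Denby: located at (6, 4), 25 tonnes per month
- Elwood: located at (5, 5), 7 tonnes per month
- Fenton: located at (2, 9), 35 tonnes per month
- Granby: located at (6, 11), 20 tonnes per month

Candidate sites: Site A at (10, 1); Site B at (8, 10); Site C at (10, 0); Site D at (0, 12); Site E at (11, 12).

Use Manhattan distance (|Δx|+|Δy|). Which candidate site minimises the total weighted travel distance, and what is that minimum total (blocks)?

Site B, total 1911 blocks

Total weighted distance at each candidate:
  Site A (10, 1): total = 2218
  Site B (8, 10): total = 1911
  Site C (10, 0): total = 2419
  Site D (0, 12): total = 2039
  Site E (11, 12): total = 2822
Minimum is at Site B with total 1911 blocks.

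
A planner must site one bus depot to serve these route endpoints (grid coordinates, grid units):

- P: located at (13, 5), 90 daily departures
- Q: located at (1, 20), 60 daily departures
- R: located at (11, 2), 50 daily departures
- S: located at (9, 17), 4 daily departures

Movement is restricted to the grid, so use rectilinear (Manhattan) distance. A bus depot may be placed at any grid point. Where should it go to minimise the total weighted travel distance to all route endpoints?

(11, 5)

Manhattan distance separates: Σwᵢ(|x−xᵢ|+|y−yᵢ|) = Σwᵢ|x−xᵢ| + Σwᵢ|y−yᵢ|, so x and y are optimised independently as 1-D weighted medians.
Total weight W = 204; half = 102.
x-coordinate, sorted with cumulative weight:
  x=1 (Q, w=60) cum 60
  x=9 (S, w=4) cum 64
  x=11 (R, w=50) cum 114  ← median
  x=13 (P, w=90) cum 204
⇒ x* = 11
y-coordinate, sorted with cumulative weight:
  y=2 (R, w=50) cum 50
  y=5 (P, w=90) cum 140  ← median
  y=17 (S, w=4) cum 144
  y=20 (Q, w=60) cum 204
⇒ y* = 5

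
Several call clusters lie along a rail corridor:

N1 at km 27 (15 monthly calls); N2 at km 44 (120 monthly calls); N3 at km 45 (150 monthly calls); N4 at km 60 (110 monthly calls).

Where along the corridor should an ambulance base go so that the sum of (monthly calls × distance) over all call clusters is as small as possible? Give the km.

x = 45

For a sum of weighted absolute distances on a line, the optimum is the weighted median (not the mean). Total weight W = 395; half-weight = 197.5.
Sort by position and accumulate weight:
  km 27 (N1, w=15) → cum 15
  km 44 (N2, w=120) → cum 135
  km 45 (N3, w=150) → cum 285  ≥ 197.5 → median here
  km 60 (N4, w=110) → cum 395
Optimal location: km 45.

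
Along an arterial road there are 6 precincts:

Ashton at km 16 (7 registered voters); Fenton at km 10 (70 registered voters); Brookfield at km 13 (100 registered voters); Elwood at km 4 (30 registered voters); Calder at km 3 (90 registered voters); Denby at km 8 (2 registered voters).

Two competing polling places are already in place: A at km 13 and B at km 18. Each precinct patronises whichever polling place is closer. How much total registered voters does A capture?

292

The indifferent point is the midpoint (13+18)/2 = 15.5; precincts left of it (closer to A at 13) go to A, those right go to B.
  Calder at 3 (w=90) → A
  Elwood at 4 (w=30) → A
  Denby at 8 (w=2) → A
  Fenton at 10 (w=70) → A
  Brookfield at 13 (w=100) → A
  Ashton at 16 (w=7) → B
A captures 292; B captures 7.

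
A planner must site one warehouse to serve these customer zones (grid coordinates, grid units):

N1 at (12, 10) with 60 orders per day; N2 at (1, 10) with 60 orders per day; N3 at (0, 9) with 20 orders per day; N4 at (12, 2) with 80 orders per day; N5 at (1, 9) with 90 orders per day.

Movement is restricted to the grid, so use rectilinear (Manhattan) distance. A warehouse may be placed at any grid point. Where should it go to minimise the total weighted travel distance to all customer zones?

Manhattan distance separates: Σwᵢ(|x−xᵢ|+|y−yᵢ|) = Σwᵢ|x−xᵢ| + Σwᵢ|y−yᵢ|, so x and y are optimised independently as 1-D weighted medians.
Total weight W = 310; half = 155.
x-coordinate, sorted with cumulative weight:
  x=0 (N3, w=20) cum 20
  x=1 (N2, w=60) cum 80
  x=1 (N5, w=90) cum 170  ← median
  x=12 (N1, w=60) cum 230
  x=12 (N4, w=80) cum 310
⇒ x* = 1
y-coordinate, sorted with cumulative weight:
  y=2 (N4, w=80) cum 80
  y=9 (N3, w=20) cum 100
  y=9 (N5, w=90) cum 190  ← median
  y=10 (N1, w=60) cum 250
  y=10 (N2, w=60) cum 310
⇒ y* = 9

(1, 9)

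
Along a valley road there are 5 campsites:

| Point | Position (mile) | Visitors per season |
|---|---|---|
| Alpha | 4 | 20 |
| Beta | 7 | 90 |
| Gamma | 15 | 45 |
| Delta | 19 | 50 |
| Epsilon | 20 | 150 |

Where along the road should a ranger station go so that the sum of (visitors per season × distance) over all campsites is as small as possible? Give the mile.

For a sum of weighted absolute distances on a line, the optimum is the weighted median (not the mean). Total weight W = 355; half-weight = 177.5.
Sort by position and accumulate weight:
  mile 4 (Alpha, w=20) → cum 20
  mile 7 (Beta, w=90) → cum 110
  mile 15 (Gamma, w=45) → cum 155
  mile 19 (Delta, w=50) → cum 205  ≥ 177.5 → median here
  mile 20 (Epsilon, w=150) → cum 355
Optimal location: mile 19.

x = 19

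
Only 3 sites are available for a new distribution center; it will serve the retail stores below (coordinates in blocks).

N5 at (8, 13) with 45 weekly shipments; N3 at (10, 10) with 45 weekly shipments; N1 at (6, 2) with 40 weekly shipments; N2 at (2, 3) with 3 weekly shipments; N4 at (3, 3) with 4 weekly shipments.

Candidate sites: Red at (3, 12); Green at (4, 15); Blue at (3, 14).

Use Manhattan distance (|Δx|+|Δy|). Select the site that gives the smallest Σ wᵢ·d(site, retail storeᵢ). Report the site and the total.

Total weighted distance at each candidate:
  Red (3, 12): total = 1261
  Green (4, 15): total = 1459
  Blue (3, 14): total = 1445
Minimum is at Red with total 1261 blocks.

Red, total 1261 blocks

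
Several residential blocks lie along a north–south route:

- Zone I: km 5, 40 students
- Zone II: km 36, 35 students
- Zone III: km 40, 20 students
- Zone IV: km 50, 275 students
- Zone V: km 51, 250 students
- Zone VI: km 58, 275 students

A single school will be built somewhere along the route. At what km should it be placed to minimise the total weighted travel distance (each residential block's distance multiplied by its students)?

x = 51

For a sum of weighted absolute distances on a line, the optimum is the weighted median (not the mean). Total weight W = 895; half-weight = 447.5.
Sort by position and accumulate weight:
  km 5 (Zone I, w=40) → cum 40
  km 36 (Zone II, w=35) → cum 75
  km 40 (Zone III, w=20) → cum 95
  km 50 (Zone IV, w=275) → cum 370
  km 51 (Zone V, w=250) → cum 620  ≥ 447.5 → median here
  km 58 (Zone VI, w=275) → cum 895
Optimal location: km 51.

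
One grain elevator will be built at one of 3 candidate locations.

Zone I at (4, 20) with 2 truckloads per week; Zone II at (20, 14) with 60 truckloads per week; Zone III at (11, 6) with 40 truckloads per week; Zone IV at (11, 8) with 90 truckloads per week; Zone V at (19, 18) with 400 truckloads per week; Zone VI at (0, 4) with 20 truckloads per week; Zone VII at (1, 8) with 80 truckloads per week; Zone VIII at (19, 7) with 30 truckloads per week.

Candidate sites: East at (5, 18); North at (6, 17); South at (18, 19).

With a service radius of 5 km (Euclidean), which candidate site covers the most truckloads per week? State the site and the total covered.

South, covering 400

Coverage radius r = 5 km; a point is covered iff (Δx)²+(Δy)² ≤ 5² = 25.
  East (5, 18): covers {Zone I} → 2
  North (6, 17): covers {Zone I} → 2
  South (18, 19): covers {Zone V} → 400
Maximum coverage at South: 400 truckloads per week.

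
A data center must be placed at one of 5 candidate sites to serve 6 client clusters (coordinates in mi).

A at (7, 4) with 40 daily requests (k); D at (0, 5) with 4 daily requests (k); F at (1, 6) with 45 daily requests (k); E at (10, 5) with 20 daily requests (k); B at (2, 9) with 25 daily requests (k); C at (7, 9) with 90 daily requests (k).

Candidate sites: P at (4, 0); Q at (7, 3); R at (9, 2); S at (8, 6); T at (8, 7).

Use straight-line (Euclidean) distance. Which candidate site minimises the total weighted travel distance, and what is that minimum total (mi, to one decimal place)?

T, total 893.6 mi

Total weighted distance at each candidate:
  P (4, 0): total = 1768.0
  Q (7, 3): total = 1178.4
  R (9, 2): total = 1519.5
  S (8, 6): total = 933.7
  T (8, 7): total = 893.6
Minimum is at T with total 893.6 mi.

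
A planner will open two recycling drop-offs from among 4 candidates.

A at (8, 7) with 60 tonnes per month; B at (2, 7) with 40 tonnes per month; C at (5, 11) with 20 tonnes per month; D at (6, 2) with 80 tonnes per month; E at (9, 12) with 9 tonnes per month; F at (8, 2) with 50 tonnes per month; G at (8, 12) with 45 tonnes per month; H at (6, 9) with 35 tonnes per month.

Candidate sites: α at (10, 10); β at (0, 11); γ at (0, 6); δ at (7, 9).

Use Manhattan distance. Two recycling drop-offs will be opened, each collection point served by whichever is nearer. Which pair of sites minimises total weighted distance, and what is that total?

{γ, δ}, total 1680

Evaluate every pair (each demand assigned to the nearer of the two):
  {γ, δ}: total = 1680
  {β, δ}: total = 1800
  {α, δ}: total = 1822
  {α, γ}: total = 2222
  {α, β}: total = 2482
  {β, γ}: total = 2935
Best pair: {γ, δ} with total 1680.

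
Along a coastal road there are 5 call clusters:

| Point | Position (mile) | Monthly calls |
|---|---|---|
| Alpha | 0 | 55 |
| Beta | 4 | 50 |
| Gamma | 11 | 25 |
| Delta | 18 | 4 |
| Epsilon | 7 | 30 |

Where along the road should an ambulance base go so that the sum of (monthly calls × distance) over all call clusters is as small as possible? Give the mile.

For a sum of weighted absolute distances on a line, the optimum is the weighted median (not the mean). Total weight W = 164; half-weight = 82.
Sort by position and accumulate weight:
  mile 0 (Alpha, w=55) → cum 55
  mile 4 (Beta, w=50) → cum 105  ≥ 82 → median here
  mile 7 (Epsilon, w=30) → cum 135
  mile 11 (Gamma, w=25) → cum 160
  mile 18 (Delta, w=4) → cum 164
Optimal location: mile 4.

x = 4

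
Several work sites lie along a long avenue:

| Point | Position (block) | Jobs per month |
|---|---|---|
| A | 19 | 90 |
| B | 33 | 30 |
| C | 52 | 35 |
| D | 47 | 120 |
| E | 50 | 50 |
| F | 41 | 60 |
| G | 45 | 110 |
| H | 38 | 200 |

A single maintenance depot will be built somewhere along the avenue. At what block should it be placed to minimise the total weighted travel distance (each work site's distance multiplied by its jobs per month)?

x = 41

For a sum of weighted absolute distances on a line, the optimum is the weighted median (not the mean). Total weight W = 695; half-weight = 347.5.
Sort by position and accumulate weight:
  block 19 (A, w=90) → cum 90
  block 33 (B, w=30) → cum 120
  block 38 (H, w=200) → cum 320
  block 41 (F, w=60) → cum 380  ≥ 347.5 → median here
  block 45 (G, w=110) → cum 490
  block 47 (D, w=120) → cum 610
  block 50 (E, w=50) → cum 660
  block 52 (C, w=35) → cum 695
Optimal location: block 41.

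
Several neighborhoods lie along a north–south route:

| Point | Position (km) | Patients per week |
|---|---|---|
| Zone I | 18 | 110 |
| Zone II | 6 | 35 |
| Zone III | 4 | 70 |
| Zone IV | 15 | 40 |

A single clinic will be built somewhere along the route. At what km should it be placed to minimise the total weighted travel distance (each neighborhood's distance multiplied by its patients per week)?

For a sum of weighted absolute distances on a line, the optimum is the weighted median (not the mean). Total weight W = 255; half-weight = 127.5.
Sort by position and accumulate weight:
  km 4 (Zone III, w=70) → cum 70
  km 6 (Zone II, w=35) → cum 105
  km 15 (Zone IV, w=40) → cum 145  ≥ 127.5 → median here
  km 18 (Zone I, w=110) → cum 255
Optimal location: km 15.

x = 15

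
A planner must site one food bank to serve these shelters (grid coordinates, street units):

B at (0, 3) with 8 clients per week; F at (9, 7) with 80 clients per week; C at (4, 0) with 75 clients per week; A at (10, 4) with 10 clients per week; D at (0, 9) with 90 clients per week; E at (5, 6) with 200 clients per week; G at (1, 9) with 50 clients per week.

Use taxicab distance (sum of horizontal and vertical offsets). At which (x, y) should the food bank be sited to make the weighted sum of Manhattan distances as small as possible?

(5, 6)

Manhattan distance separates: Σwᵢ(|x−xᵢ|+|y−yᵢ|) = Σwᵢ|x−xᵢ| + Σwᵢ|y−yᵢ|, so x and y are optimised independently as 1-D weighted medians.
Total weight W = 513; half = 256.5.
x-coordinate, sorted with cumulative weight:
  x=0 (B, w=8) cum 8
  x=0 (D, w=90) cum 98
  x=1 (G, w=50) cum 148
  x=4 (C, w=75) cum 223
  x=5 (E, w=200) cum 423  ← median
  x=9 (F, w=80) cum 503
  x=10 (A, w=10) cum 513
⇒ x* = 5
y-coordinate, sorted with cumulative weight:
  y=0 (C, w=75) cum 75
  y=3 (B, w=8) cum 83
  y=4 (A, w=10) cum 93
  y=6 (E, w=200) cum 293  ← median
  y=7 (F, w=80) cum 373
  y=9 (D, w=90) cum 463
  y=9 (G, w=50) cum 513
⇒ y* = 6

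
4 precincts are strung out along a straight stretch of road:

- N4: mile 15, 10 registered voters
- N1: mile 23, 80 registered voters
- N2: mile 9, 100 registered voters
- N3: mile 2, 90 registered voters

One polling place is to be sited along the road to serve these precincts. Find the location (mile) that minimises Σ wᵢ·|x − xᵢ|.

x = 9

For a sum of weighted absolute distances on a line, the optimum is the weighted median (not the mean). Total weight W = 280; half-weight = 140.
Sort by position and accumulate weight:
  mile 2 (N3, w=90) → cum 90
  mile 9 (N2, w=100) → cum 190  ≥ 140 → median here
  mile 15 (N4, w=10) → cum 200
  mile 23 (N1, w=80) → cum 280
Optimal location: mile 9.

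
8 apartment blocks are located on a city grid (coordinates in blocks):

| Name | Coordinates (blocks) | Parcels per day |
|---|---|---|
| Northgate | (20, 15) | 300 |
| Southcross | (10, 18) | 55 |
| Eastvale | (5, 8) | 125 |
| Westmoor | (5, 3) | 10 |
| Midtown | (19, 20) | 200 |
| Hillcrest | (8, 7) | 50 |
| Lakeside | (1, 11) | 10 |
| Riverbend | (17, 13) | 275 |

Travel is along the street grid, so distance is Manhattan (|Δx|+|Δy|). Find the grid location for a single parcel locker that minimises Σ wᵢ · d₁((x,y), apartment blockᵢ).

Manhattan distance separates: Σwᵢ(|x−xᵢ|+|y−yᵢ|) = Σwᵢ|x−xᵢ| + Σwᵢ|y−yᵢ|, so x and y are optimised independently as 1-D weighted medians.
Total weight W = 1025; half = 512.5.
x-coordinate, sorted with cumulative weight:
  x=1 (Lakeside, w=10) cum 10
  x=5 (Eastvale, w=125) cum 135
  x=5 (Westmoor, w=10) cum 145
  x=8 (Hillcrest, w=50) cum 195
  x=10 (Southcross, w=55) cum 250
  x=17 (Riverbend, w=275) cum 525  ← median
  x=19 (Midtown, w=200) cum 725
  x=20 (Northgate, w=300) cum 1025
⇒ x* = 17
y-coordinate, sorted with cumulative weight:
  y=3 (Westmoor, w=10) cum 10
  y=7 (Hillcrest, w=50) cum 60
  y=8 (Eastvale, w=125) cum 185
  y=11 (Lakeside, w=10) cum 195
  y=13 (Riverbend, w=275) cum 470
  y=15 (Northgate, w=300) cum 770  ← median
  y=18 (Southcross, w=55) cum 825
  y=20 (Midtown, w=200) cum 1025
⇒ y* = 15

(17, 15)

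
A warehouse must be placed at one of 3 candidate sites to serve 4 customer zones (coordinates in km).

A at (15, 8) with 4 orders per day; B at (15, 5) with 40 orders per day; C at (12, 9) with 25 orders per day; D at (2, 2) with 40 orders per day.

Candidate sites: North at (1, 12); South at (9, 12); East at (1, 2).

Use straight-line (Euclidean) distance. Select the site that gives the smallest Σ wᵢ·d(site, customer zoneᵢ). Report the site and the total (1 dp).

Total weighted distance at each candidate:
  North (1, 12): total = 1371.4
  South (9, 12): total = 992.0
  East (1, 2): total = 999.6
Minimum is at South with total 992.0 km.

South, total 992.0 km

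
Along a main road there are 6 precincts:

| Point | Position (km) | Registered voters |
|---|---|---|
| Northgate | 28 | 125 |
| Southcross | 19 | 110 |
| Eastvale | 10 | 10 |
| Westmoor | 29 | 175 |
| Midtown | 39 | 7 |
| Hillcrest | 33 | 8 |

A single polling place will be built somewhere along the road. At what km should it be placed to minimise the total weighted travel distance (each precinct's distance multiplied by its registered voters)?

For a sum of weighted absolute distances on a line, the optimum is the weighted median (not the mean). Total weight W = 435; half-weight = 217.5.
Sort by position and accumulate weight:
  km 10 (Eastvale, w=10) → cum 10
  km 19 (Southcross, w=110) → cum 120
  km 28 (Northgate, w=125) → cum 245  ≥ 217.5 → median here
  km 29 (Westmoor, w=175) → cum 420
  km 33 (Hillcrest, w=8) → cum 428
  km 39 (Midtown, w=7) → cum 435
Optimal location: km 28.

x = 28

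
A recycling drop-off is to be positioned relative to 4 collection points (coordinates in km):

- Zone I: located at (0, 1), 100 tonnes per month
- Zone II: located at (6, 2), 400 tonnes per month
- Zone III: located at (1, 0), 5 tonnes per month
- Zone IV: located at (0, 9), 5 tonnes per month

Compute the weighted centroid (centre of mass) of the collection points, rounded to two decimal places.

(4.72, 1.85)

The minimiser of Σwᵢ‖p−pᵢ‖² is the weighted centroid p* = (Σwᵢpᵢ)/(Σwᵢ).
Σwᵢ = 510.
Σwᵢxᵢ = 100·0 + 400·6 + 5·1 + 5·0 = 2405.
Σwᵢyᵢ = 100·1 + 400·2 + 5·0 + 5·9 = 945.
x* = 2405/510 = 4.72, y* = 945/510 = 1.85.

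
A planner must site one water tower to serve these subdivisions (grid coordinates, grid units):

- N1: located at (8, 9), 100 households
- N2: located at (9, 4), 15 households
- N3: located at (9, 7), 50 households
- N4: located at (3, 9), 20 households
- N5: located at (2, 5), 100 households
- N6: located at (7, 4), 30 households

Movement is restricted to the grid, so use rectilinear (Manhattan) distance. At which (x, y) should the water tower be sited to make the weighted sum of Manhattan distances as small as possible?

Manhattan distance separates: Σwᵢ(|x−xᵢ|+|y−yᵢ|) = Σwᵢ|x−xᵢ| + Σwᵢ|y−yᵢ|, so x and y are optimised independently as 1-D weighted medians.
Total weight W = 315; half = 157.5.
x-coordinate, sorted with cumulative weight:
  x=2 (N5, w=100) cum 100
  x=3 (N4, w=20) cum 120
  x=7 (N6, w=30) cum 150
  x=8 (N1, w=100) cum 250  ← median
  x=9 (N2, w=15) cum 265
  x=9 (N3, w=50) cum 315
⇒ x* = 8
y-coordinate, sorted with cumulative weight:
  y=4 (N2, w=15) cum 15
  y=4 (N6, w=30) cum 45
  y=5 (N5, w=100) cum 145
  y=7 (N3, w=50) cum 195  ← median
  y=9 (N1, w=100) cum 295
  y=9 (N4, w=20) cum 315
⇒ y* = 7

(8, 7)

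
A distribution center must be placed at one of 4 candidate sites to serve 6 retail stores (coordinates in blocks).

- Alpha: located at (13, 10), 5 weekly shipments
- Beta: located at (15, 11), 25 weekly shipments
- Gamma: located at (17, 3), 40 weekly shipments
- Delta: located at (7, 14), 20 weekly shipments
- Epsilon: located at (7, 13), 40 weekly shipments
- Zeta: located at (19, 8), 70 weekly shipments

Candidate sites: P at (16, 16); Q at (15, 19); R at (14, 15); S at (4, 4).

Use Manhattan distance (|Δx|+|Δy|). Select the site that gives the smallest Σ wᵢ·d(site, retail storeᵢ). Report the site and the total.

Total weighted distance at each candidate:
  P (16, 16): total = 2225
  Q (15, 19): total = 2845
  R (14, 15): total = 2115
  S (4, 4): total = 3155
Minimum is at R with total 2115 blocks.

R, total 2115 blocks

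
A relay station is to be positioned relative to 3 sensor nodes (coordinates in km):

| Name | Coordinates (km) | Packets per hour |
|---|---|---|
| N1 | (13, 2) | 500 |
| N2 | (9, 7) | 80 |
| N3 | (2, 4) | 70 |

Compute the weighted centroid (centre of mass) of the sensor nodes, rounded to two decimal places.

The minimiser of Σwᵢ‖p−pᵢ‖² is the weighted centroid p* = (Σwᵢpᵢ)/(Σwᵢ).
Σwᵢ = 650.
Σwᵢxᵢ = 500·13 + 80·9 + 70·2 = 7360.
Σwᵢyᵢ = 500·2 + 80·7 + 70·4 = 1840.
x* = 7360/650 = 11.32, y* = 1840/650 = 2.83.

(11.32, 2.83)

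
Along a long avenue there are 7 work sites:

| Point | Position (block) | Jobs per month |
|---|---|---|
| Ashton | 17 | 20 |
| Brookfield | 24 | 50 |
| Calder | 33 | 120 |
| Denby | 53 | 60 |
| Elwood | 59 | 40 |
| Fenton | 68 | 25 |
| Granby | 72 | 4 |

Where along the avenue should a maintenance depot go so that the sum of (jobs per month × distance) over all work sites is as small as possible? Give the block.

x = 33

For a sum of weighted absolute distances on a line, the optimum is the weighted median (not the mean). Total weight W = 319; half-weight = 159.5.
Sort by position and accumulate weight:
  block 17 (Ashton, w=20) → cum 20
  block 24 (Brookfield, w=50) → cum 70
  block 33 (Calder, w=120) → cum 190  ≥ 159.5 → median here
  block 53 (Denby, w=60) → cum 250
  block 59 (Elwood, w=40) → cum 290
  block 68 (Fenton, w=25) → cum 315
  block 72 (Granby, w=4) → cum 319
Optimal location: block 33.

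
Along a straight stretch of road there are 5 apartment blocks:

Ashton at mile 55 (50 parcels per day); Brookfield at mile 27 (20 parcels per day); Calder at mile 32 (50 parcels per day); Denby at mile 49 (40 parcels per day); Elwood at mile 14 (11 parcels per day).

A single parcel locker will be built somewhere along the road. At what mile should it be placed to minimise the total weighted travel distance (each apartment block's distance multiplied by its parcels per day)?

x = 49

For a sum of weighted absolute distances on a line, the optimum is the weighted median (not the mean). Total weight W = 171; half-weight = 85.5.
Sort by position and accumulate weight:
  mile 14 (Elwood, w=11) → cum 11
  mile 27 (Brookfield, w=20) → cum 31
  mile 32 (Calder, w=50) → cum 81
  mile 49 (Denby, w=40) → cum 121  ≥ 85.5 → median here
  mile 55 (Ashton, w=50) → cum 171
Optimal location: mile 49.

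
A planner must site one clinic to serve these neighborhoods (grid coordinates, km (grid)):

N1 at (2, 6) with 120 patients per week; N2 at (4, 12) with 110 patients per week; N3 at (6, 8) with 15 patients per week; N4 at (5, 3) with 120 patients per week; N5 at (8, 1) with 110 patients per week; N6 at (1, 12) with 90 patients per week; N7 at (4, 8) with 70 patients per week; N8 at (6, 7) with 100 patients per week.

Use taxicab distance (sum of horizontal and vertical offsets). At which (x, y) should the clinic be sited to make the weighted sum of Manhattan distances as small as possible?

(4, 7)

Manhattan distance separates: Σwᵢ(|x−xᵢ|+|y−yᵢ|) = Σwᵢ|x−xᵢ| + Σwᵢ|y−yᵢ|, so x and y are optimised independently as 1-D weighted medians.
Total weight W = 735; half = 367.5.
x-coordinate, sorted with cumulative weight:
  x=1 (N6, w=90) cum 90
  x=2 (N1, w=120) cum 210
  x=4 (N2, w=110) cum 320
  x=4 (N7, w=70) cum 390  ← median
  x=5 (N4, w=120) cum 510
  x=6 (N3, w=15) cum 525
  x=6 (N8, w=100) cum 625
  x=8 (N5, w=110) cum 735
⇒ x* = 4
y-coordinate, sorted with cumulative weight:
  y=1 (N5, w=110) cum 110
  y=3 (N4, w=120) cum 230
  y=6 (N1, w=120) cum 350
  y=7 (N8, w=100) cum 450  ← median
  y=8 (N3, w=15) cum 465
  y=8 (N7, w=70) cum 535
  y=12 (N2, w=110) cum 645
  y=12 (N6, w=90) cum 735
⇒ y* = 7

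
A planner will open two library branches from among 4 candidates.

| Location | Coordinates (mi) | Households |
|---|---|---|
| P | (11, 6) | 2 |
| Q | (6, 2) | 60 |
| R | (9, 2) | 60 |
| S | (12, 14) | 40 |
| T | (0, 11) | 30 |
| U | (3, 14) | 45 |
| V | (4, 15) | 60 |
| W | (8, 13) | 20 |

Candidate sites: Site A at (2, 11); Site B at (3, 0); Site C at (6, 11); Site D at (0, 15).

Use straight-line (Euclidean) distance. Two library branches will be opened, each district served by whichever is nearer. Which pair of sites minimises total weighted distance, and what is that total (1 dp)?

Evaluate every pair (each demand assigned to the nearer of the two):
  {Site B, Site C}: total = 1574.1
  {Site A, Site B}: total = 1630.5
  {Site B, Site D}: total = 1764.7
  {Site A, Site C}: total = 1918.9
  {Site C, Site D}: total = 1950.6
  {Site A, Site D}: total = 2282.0
Best pair: {Site B, Site C} with total 1574.1.

{Site B, Site C}, total 1574.1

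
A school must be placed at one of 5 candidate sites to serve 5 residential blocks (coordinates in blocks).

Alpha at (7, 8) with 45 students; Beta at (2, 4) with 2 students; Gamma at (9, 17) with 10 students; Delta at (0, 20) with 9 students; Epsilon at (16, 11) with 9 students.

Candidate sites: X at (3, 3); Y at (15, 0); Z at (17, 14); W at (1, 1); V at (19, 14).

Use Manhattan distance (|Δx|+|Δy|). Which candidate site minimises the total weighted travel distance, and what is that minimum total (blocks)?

X, total 978 blocks

Total weighted distance at each candidate:
  X (3, 3): total = 978
  Y (15, 0): total = 1407
  Z (17, 14): total = 1123
  W (1, 1): total = 1238
  V (19, 14): total = 1273
Minimum is at X with total 978 blocks.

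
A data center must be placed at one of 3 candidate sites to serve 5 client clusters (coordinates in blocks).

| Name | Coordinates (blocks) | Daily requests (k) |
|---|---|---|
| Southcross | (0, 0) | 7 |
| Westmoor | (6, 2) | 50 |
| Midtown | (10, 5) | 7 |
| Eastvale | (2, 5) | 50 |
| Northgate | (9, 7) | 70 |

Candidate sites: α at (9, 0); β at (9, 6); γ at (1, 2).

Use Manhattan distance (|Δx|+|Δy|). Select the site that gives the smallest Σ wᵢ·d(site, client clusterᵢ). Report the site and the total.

Total weighted distance at each candidate:
  α (9, 0): total = 1445
  β (9, 6): total = 939
  γ (1, 2): total = 1465
Minimum is at β with total 939 blocks.

β, total 939 blocks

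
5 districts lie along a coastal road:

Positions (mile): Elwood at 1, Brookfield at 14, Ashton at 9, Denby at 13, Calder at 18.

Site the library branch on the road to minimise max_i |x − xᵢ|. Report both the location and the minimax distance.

location 9.5, max distance 8.5

The 1-center on a line is the midpoint of the two extreme points: leftmost at 1, rightmost at 18.
Optimal location = (1 + 18)/2 = 9.5; maximum distance = (18 − 1)/2 = 8.5.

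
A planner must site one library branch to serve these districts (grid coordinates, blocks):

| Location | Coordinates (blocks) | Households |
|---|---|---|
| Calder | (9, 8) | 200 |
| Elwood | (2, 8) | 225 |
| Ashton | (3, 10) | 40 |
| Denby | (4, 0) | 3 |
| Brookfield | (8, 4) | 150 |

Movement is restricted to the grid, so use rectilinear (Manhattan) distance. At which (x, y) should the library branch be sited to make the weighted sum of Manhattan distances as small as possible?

Manhattan distance separates: Σwᵢ(|x−xᵢ|+|y−yᵢ|) = Σwᵢ|x−xᵢ| + Σwᵢ|y−yᵢ|, so x and y are optimised independently as 1-D weighted medians.
Total weight W = 618; half = 309.
x-coordinate, sorted with cumulative weight:
  x=2 (Elwood, w=225) cum 225
  x=3 (Ashton, w=40) cum 265
  x=4 (Denby, w=3) cum 268
  x=8 (Brookfield, w=150) cum 418  ← median
  x=9 (Calder, w=200) cum 618
⇒ x* = 8
y-coordinate, sorted with cumulative weight:
  y=0 (Denby, w=3) cum 3
  y=4 (Brookfield, w=150) cum 153
  y=8 (Calder, w=200) cum 353  ← median
  y=8 (Elwood, w=225) cum 578
  y=10 (Ashton, w=40) cum 618
⇒ y* = 8

(8, 8)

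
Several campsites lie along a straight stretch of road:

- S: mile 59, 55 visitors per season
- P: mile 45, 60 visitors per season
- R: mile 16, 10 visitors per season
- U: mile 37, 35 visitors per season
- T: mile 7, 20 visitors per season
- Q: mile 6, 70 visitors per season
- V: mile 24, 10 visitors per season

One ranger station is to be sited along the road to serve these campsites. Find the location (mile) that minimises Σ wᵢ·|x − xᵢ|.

x = 37

For a sum of weighted absolute distances on a line, the optimum is the weighted median (not the mean). Total weight W = 260; half-weight = 130.
Sort by position and accumulate weight:
  mile 6 (Q, w=70) → cum 70
  mile 7 (T, w=20) → cum 90
  mile 16 (R, w=10) → cum 100
  mile 24 (V, w=10) → cum 110
  mile 37 (U, w=35) → cum 145  ≥ 130 → median here
  mile 45 (P, w=60) → cum 205
  mile 59 (S, w=55) → cum 260
Optimal location: mile 37.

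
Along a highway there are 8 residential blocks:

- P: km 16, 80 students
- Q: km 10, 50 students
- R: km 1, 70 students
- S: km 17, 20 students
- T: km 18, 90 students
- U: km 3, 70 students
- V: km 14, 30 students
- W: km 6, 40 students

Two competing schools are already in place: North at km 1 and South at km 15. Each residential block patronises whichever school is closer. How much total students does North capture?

The indifferent point is the midpoint (1+15)/2 = 8; residential blocks left of it (closer to North at 1) go to North, those right go to South.
  R at 1 (w=70) → North
  U at 3 (w=70) → North
  W at 6 (w=40) → North
  Q at 10 (w=50) → South
  V at 14 (w=30) → South
  P at 16 (w=80) → South
  S at 17 (w=20) → South
  T at 18 (w=90) → South
North captures 180; South captures 270.

180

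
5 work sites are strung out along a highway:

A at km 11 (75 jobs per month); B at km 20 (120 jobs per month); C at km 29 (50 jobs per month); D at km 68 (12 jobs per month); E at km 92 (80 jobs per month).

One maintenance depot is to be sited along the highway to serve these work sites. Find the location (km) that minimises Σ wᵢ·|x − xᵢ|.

x = 20

For a sum of weighted absolute distances on a line, the optimum is the weighted median (not the mean). Total weight W = 337; half-weight = 168.5.
Sort by position and accumulate weight:
  km 11 (A, w=75) → cum 75
  km 20 (B, w=120) → cum 195  ≥ 168.5 → median here
  km 29 (C, w=50) → cum 245
  km 68 (D, w=12) → cum 257
  km 92 (E, w=80) → cum 337
Optimal location: km 20.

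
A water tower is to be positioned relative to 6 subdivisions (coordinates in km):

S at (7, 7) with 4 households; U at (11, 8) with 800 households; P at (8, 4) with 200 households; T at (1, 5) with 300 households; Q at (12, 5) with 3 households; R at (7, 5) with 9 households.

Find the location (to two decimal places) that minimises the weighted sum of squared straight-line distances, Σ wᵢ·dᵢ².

The minimiser of Σwᵢ‖p−pᵢ‖² is the weighted centroid p* = (Σwᵢpᵢ)/(Σwᵢ).
Σwᵢ = 1316.
Σwᵢxᵢ = 4·7 + 800·11 + 200·8 + 300·1 + 3·12 + 9·7 = 10827.
Σwᵢyᵢ = 4·7 + 800·8 + 200·4 + 300·5 + 3·5 + 9·5 = 8788.
x* = 10827/1316 = 8.23, y* = 8788/1316 = 6.68.

(8.23, 6.68)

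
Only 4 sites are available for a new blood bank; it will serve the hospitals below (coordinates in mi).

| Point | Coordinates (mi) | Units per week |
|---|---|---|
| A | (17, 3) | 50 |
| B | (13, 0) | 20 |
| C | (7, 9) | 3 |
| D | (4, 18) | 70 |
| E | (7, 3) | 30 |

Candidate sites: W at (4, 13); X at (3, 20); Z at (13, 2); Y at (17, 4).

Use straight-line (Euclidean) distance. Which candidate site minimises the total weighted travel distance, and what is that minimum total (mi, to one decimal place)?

Z, total 1741.3 mi

Total weighted distance at each candidate:
  W (4, 13): total = 1814.5
  X (3, 20): total = 2263.9
  Z (13, 2): total = 1741.3
  Y (17, 4): total = 1835.5
Minimum is at Z with total 1741.3 mi.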